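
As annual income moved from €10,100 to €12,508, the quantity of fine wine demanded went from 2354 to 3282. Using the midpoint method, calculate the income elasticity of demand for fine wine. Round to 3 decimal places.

1.546

%ΔQ = (3282 − 2354)/[(2354+3282)/2] = 928/2818 ≈ 0.3293.
%ΔM = (12,508 − 10,100)/[(10,100+12,508)/2] = 2408/11304 ≈ 0.2130.
E_I = %ΔQ/%ΔM ≈ 1.546.
E_I > 1: normal good (luxury).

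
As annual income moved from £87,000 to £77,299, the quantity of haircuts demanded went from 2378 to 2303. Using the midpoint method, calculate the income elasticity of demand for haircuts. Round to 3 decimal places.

%ΔQ = (2303 − 2378)/[(2378+2303)/2] = -75/2340.5 ≈ -0.0320.
%ΔI = (77,299 − 87,000)/[(87,000+77,299)/2] = -9701/82149.5 ≈ -0.1181.
E_I = %ΔQ/%ΔI ≈ 0.271.
E_I ∈ (0,1): normal good (necessity).

0.271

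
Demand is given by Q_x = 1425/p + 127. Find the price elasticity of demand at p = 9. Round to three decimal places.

At p = 9, Q_x = 285.3333.
dQ_x/dp = −1425/p² = −17.5926.
Point elasticity E = (dQ_x/dp)·(p/Q_x) = -17.5926 × 9/285.3333 ≈ -0.555.
|E| < 1, so demand is inelastic at this price.

-0.555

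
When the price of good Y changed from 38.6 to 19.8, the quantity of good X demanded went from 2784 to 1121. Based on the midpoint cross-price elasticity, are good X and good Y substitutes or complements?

%ΔQ_x = (1121 − 2784)/[(2784+1121)/2] = -1663/1952.5 ≈ -0.8517.
%ΔP_y = (19.8 − 38.6)/[(38.6+19.8)/2] ≈ -0.6438.
E_xy = -0.8517/-0.6438 ≈ 1.323.
E_xy > 0, so the goods are substitutes.

substitutes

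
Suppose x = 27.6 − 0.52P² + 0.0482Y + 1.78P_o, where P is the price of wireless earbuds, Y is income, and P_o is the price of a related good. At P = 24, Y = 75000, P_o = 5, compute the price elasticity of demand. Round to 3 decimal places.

First evaluate x: 27.6 − 0.52(24)² + 0.0482(75000) + 1.78(5) = 27.6 − 299.52 + 3615 + 8.9 = 3351.98.
∂x/∂P = −2·0.52·P = -24.96, so E_p = -24.96·(24/3351.98) ≈ -0.179.
|E_p| < 1: demand is inelastic.

-0.179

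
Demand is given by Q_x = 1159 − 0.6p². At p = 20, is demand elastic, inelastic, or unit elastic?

At p = 20, Q_x = 919.
dQ_x/dp = −2·0.6·p = −24.
Point elasticity E = (dQ_x/dp)·(p/Q_x) = -24 × 20/919 ≈ -0.522.
|E| ≈ 0.522 < 1, so demand is inelastic.

inelastic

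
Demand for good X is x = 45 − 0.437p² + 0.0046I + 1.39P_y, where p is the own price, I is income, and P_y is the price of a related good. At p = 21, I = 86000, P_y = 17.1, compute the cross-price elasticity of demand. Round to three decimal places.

0.087

At the given point, x = 45 − 0.437(21)² + 0.0046(86000) + 1.39(17.1) = 45 − 192.717 + 395.6 + 23.769 = 271.652.
∂x/∂P_y = +1.39, so E_xy = 1.39·(17.1/271.652) ≈ 0.087.
E_xy > 0: the goods are substitutes.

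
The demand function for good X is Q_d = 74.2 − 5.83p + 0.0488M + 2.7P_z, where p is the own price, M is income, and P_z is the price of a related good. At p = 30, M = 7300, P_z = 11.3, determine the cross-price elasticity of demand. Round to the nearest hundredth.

0.11

Substituting, Q_d = 74.2 − 5.83(30) + 0.0488(7300) + 2.7(11.3) = 74.2 − 174.9 + 356.24 + 30.51 = 286.05.
∂Q_d/∂P_z = +2.7, so E_xy = 2.7·(11.3/286.05) ≈ 0.11.
E_xy > 0: the goods are substitutes.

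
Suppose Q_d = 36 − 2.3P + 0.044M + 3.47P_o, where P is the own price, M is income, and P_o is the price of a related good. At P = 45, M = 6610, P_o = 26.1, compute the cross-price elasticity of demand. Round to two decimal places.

0.29

Q_d = 36 − 2.3(45) + 0.044(6610) + 3.47(26.1) = 36 − 103.5 + 290.84 + 90.567 = 313.907.
∂Q_d/∂P_o = +3.47, so E_xy = 3.47·(26.1/313.907) ≈ 0.29.
E_xy > 0: the goods are substitutes.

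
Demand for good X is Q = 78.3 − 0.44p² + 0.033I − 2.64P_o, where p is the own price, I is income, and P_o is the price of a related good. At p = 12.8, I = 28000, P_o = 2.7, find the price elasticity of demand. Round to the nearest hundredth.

-0.16

Q = 78.3 − 0.44(12.8)² + 0.033(28000) − 2.64(2.7) = 78.3 − 72.0896 + 924 − 7.128 = 923.0824.
∂Q/∂p = −2·0.44·p = -11.264, so E_p = -11.264·(12.8/923.0824) ≈ -0.16.
|E_p| < 1: demand is inelastic.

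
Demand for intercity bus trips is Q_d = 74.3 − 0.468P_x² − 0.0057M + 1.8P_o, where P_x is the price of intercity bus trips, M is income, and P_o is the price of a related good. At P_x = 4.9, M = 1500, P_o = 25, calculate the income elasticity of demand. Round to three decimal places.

-0.086

First evaluate Q_d: 74.3 − 0.468(4.9)² − 0.0057(1500) + 1.8(25) = 74.3 − 11.2367 − 8.55 + 45 = 99.5133.
∂Q_d/∂M = −0.0057, so E_I = -0.0057·(1500/99.5133) ≈ -0.086.
E_I < 0: inferior good.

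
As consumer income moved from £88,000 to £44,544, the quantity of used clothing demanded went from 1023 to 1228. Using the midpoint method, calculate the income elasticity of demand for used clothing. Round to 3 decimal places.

%ΔQ = (1228 − 1023)/[(1023+1228)/2] = 205/1125.5 ≈ 0.1821.
%ΔY = (44,544 − 88,000)/[(88,000+44,544)/2] = -43456/66272 ≈ -0.6557.
E_I = %ΔQ/%ΔY ≈ -0.278.
E_I < 0: inferior good.

-0.278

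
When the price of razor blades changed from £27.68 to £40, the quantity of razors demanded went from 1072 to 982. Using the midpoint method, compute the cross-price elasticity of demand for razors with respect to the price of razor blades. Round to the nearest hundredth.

-0.24

%ΔQ_x = (982 − 1072)/[(1072+982)/2] = -90/1027 ≈ -0.0876.
%ΔP_y = (40 − 27.68)/[(27.68+40)/2] ≈ 0.3641.
E_xy = -0.0876/0.3641 ≈ -0.24.
E_xy < 0, so razors and razor blades are complements.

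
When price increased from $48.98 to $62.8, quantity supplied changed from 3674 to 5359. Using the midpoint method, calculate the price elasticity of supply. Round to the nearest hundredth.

1.51

%Δq = (5359 − 3674)/[(3674 + 5359)/2] = 1685/4516.5 ≈ 0.3731.
%ΔP = (62.8 − 48.98)/[(48.98 + 62.8)/2] = 13.82/55.89 ≈ 0.2473.
Arc elasticity E = %Δq/%ΔP ≈ 0.3731/0.2473 ≈ 1.51.
|E| > 1: supply is elastic over this range.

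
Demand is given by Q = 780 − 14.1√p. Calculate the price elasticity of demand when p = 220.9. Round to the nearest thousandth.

-0.184

At p = 220.9, Q = 570.4359.
dQ/dp = −14.1/(2√p) = −14.1/(2·14.8627).
Point elasticity E = (dQ/dp)·(p/Q) = -0.4743 × 220.9/570.4359 ≈ -0.184.
|E| < 1, so demand is inelastic at this price.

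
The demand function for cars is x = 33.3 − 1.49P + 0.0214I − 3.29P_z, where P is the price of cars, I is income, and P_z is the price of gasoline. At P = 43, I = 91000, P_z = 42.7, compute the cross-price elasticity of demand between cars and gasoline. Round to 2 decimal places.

-0.08

First evaluate x: 33.3 − 1.49(43) + 0.0214(91000) − 3.29(42.7) = 33.3 − 64.07 + 1947.4 − 140.483 = 1776.147.
∂x/∂P_z = −3.29, so E_xy = -3.29·(42.7/1776.147) ≈ -0.08.
E_xy < 0: the goods are complements.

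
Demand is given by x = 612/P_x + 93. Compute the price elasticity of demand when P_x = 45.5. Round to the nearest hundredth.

At P_x = 45.5, x = 106.4505.
dx/dP_x = −612/P_x² = −0.2956.
Point elasticity E = (dx/dP_x)·(P_x/x) = -0.2956 × 45.5/106.4505 ≈ -0.13.
|E| < 1, so demand is inelastic at this price.

-0.13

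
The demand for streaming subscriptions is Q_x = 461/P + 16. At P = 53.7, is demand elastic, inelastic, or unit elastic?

At P = 53.7, Q_x = 24.5847.
dQ_x/dP = −461/P² = −0.1599.
Point elasticity E = (dQ_x/dP)·(P/Q_x) = -0.1599 × 53.7/24.5847 ≈ -0.349.
|E| ≈ 0.349 < 1, so demand is inelastic.

inelastic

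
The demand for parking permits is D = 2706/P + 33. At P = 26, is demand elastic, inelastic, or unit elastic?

inelastic

At P = 26, D = 137.0769.
dD/dP = −2706/P² = −4.003.
Point elasticity E = (dD/dP)·(P/D) = -4.003 × 26/137.0769 ≈ -0.759.
|E| ≈ 0.759 < 1, so demand is inelastic.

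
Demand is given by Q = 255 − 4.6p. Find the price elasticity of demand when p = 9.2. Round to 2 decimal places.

At p = 9.2, Q = 212.68.
dQ/dp = −4.6.
Point elasticity E = (dQ/dp)·(p/Q) = -4.6 × 9.2/212.68 ≈ -0.20.
|E| < 1, so demand is inelastic at this price.

-0.20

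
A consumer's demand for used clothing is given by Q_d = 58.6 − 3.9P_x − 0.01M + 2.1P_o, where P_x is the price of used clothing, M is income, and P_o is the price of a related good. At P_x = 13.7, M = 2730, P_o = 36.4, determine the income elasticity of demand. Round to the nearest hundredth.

-0.50

Substituting, Q_d = 58.6 − 3.9(13.7) − 0.01(2730) + 2.1(36.4) = 58.6 − 53.43 − 27.3 + 76.44 = 54.31.
∂Q_d/∂M = −0.01, so E_I = -0.01·(2730/54.31) ≈ -0.50.
E_I < 0: inferior good.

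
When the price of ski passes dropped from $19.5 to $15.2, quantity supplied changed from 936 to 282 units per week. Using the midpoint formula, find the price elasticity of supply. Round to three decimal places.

%ΔQ = (282 − 936)/[(936 + 282)/2] = -654/609 ≈ -1.0739.
%ΔP = (15.2 − 19.5)/[(19.5 + 15.2)/2] = -4.3/17.35 ≈ -0.2478.
Arc elasticity E = %ΔQ/%ΔP ≈ -1.0739/-0.2478 ≈ 4.333.
|E| > 1: supply is elastic over this range.

4.333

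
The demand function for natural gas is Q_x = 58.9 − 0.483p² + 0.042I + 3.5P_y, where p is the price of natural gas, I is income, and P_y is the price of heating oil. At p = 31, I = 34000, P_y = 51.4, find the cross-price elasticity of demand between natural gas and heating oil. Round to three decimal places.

0.150

Substituting, Q_x = 58.9 − 0.483(31)² + 0.042(34000) + 3.5(51.4) = 58.9 − 464.163 + 1428 + 179.9 = 1202.637.
∂Q_x/∂P_y = +3.5, so E_xy = 3.5·(51.4/1202.637) ≈ 0.150.
E_xy > 0: the goods are substitutes.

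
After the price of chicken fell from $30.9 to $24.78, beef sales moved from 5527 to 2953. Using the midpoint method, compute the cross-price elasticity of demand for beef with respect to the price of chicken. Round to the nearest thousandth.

2.762

%ΔQ_x = (2953 − 5527)/[(5527+2953)/2] = -2574/4240 ≈ -0.6071.
%ΔP_y = (24.78 − 30.9)/[(30.9+24.78)/2] ≈ -0.2198.
E_xy = -0.6071/-0.2198 ≈ 2.762.
E_xy > 0, so beef and chicken are substitutes.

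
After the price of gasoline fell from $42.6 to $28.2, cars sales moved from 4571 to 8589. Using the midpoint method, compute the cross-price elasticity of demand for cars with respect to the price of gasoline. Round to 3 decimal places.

-1.501

%ΔQ_x = (8589 − 4571)/[(4571+8589)/2] = 4018/6580 ≈ 0.6106.
%ΔP_y = (28.2 − 42.6)/[(42.6+28.2)/2] ≈ -0.4068.
E_xy = 0.6106/-0.4068 ≈ -1.501.
E_xy < 0, so cars and gasoline are complements.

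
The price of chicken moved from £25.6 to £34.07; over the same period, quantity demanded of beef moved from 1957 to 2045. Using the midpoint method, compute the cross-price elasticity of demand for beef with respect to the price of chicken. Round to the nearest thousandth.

%ΔQ_x = (2045 − 1957)/[(1957+2045)/2] = 88/2001 ≈ 0.0440.
%ΔP_y = (34.07 − 25.6)/[(25.6+34.07)/2] ≈ 0.2839.
E_xy = 0.0440/0.2839 ≈ 0.155.
E_xy > 0, so beef and chicken are substitutes.

0.155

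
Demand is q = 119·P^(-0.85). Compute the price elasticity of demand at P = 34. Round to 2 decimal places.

For a Cobb–Douglas (constant-elasticity) form q = A·P^α·…, the elasticity with respect to P equals the exponent α at every point.
Here the exponent on P is -0.85, so the price elasticity of demand is -0.85.

-0.85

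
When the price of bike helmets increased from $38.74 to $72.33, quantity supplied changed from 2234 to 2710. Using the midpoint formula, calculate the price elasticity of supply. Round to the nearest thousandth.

%ΔQ = (2710 − 2234)/[(2234 + 2710)/2] = 476/2472 ≈ 0.1926.
%Δp = (72.33 − 38.74)/[(38.74 + 72.33)/2] = 33.59/55.535 ≈ 0.6048.
Arc elasticity E = %ΔQ/%Δp ≈ 0.1926/0.6048 ≈ 0.318.
|E| < 1: supply is inelastic over this range.

0.318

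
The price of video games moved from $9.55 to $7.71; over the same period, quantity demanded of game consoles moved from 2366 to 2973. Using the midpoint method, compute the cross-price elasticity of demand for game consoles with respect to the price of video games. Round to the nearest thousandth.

%ΔQ_x = (2973 − 2366)/[(2366+2973)/2] = 607/2669.5 ≈ 0.2274.
%ΔP_y = (7.71 − 9.55)/[(9.55+7.71)/2] ≈ -0.2132.
E_xy = 0.2274/-0.2132 ≈ -1.066.
E_xy < 0, so game consoles and video games are complements.

-1.066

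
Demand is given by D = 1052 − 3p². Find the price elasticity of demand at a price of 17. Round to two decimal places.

-9.37

At p = 17, D = 185.
dD/dp = −2·3·p = −102.
Point elasticity E = (dD/dp)·(p/D) = -102 × 17/185 ≈ -9.37.
|E| > 1, so demand is elastic at this price.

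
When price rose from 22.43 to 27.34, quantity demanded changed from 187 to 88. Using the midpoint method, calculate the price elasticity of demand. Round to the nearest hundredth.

-3.65

%Δq = (88 − 187)/[(187 + 88)/2] = -99/137.5 ≈ -0.7200.
%ΔP = (27.34 − 22.43)/[(22.43 + 27.34)/2] = 4.91/24.885 ≈ 0.1973.
Arc elasticity E = %Δq/%ΔP ≈ -0.7200/0.1973 ≈ -3.65.
|E| > 1: demand is elastic over this range.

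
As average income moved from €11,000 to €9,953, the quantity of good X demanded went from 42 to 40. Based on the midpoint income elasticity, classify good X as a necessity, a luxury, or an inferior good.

%ΔQ = (40 − 42)/[(42+40)/2] = -2/41 ≈ -0.0488.
%ΔI = (9,953 − 11,000)/[(11,000+9,953)/2] = -1047/10476.5 ≈ -0.0999.
E_I = %ΔQ/%ΔI ≈ 0.488.
E_I ∈ (0,1): normal good (necessity).

necessity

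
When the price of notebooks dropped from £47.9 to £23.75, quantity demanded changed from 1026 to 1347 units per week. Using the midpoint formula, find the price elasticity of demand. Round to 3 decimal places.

-0.401

%Δq = (1347 − 1026)/[(1026 + 1347)/2] = 321/1186.5 ≈ 0.2705.
%Δp = (23.75 − 47.9)/[(47.9 + 23.75)/2] = -24.15/35.825 ≈ -0.6741.
Arc elasticity E = %Δq/%Δp ≈ 0.2705/-0.6741 ≈ -0.401.
|E| < 1: demand is inelastic over this range.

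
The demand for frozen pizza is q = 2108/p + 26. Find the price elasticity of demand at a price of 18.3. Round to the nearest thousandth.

At p = 18.3, q = 141.1913.
dq/dp = −2108/p² = −6.2946.
Point elasticity E = (dq/dp)·(p/q) = -6.2946 × 18.3/141.1913 ≈ -0.816.
|E| < 1, so demand is inelastic at this price.

-0.816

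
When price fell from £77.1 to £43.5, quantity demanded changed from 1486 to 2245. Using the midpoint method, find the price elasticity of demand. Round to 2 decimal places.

-0.73

%Δq = (2245 − 1486)/[(1486 + 2245)/2] = 759/1865.5 ≈ 0.4069.
%Δp = (43.5 − 77.1)/[(77.1 + 43.5)/2] = -33.6/60.3 ≈ -0.5572.
Arc elasticity E = %Δq/%Δp ≈ 0.4069/-0.5572 ≈ -0.73.
|E| < 1: demand is inelastic over this range.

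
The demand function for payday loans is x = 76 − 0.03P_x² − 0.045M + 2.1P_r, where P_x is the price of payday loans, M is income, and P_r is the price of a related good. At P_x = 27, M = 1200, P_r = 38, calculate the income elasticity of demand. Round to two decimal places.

x = 76 − 0.03(27)² − 0.045(1200) + 2.1(38) = 76 − 21.87 − 54 + 79.8 = 79.93.
∂x/∂M = −0.045, so E_I = -0.045·(1200/79.93) ≈ -0.68.
E_I < 0: inferior good.

-0.68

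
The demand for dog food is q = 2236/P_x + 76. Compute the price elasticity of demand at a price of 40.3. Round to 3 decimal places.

At P_x = 40.3, q = 131.4839.
dq/dP_x = −2236/P_x² = −1.3768.
Point elasticity E = (dq/dP_x)·(P_x/q) = -1.3768 × 40.3/131.4839 ≈ -0.422.
|E| < 1, so demand is inelastic at this price.

-0.422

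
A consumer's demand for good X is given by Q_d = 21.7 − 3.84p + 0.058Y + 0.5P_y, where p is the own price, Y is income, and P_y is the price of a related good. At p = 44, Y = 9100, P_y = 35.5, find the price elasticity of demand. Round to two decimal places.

-0.42

At the given point, Q_d = 21.7 − 3.84(44) + 0.058(9100) + 0.5(35.5) = 21.7 − 168.96 + 527.8 + 17.75 = 398.29.
∂Q_d/∂p = −3.84, so E_p = (−3.84)·(44/398.29) ≈ -0.42.
|E_p| < 1: demand is inelastic.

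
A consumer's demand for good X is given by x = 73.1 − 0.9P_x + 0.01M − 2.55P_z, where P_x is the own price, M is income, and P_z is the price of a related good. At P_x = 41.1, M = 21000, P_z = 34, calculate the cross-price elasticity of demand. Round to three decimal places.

Evaluating quantity at (P_x, M, P_z) gives x = 73.1 − 0.9(41.1) + 0.01(21000) − 2.55(34) = 73.1 − 36.99 + 210 − 86.7 = 159.41.
∂x/∂P_z = −2.55, so E_xy = -2.55·(34/159.41) ≈ -0.544.
E_xy < 0: the goods are complements.

-0.544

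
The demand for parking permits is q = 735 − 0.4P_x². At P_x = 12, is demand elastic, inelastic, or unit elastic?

inelastic

At P_x = 12, q = 677.4.
dq/dP_x = −2·0.4·P_x = −9.6.
Point elasticity E = (dq/dP_x)·(P_x/q) = -9.6 × 12/677.4 ≈ -0.170.
|E| ≈ 0.170 < 1, so demand is inelastic.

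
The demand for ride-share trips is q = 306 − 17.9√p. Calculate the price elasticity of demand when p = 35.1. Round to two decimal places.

At p = 35.1, q = 199.951.
dq/dp = −17.9/(2√p) = −17.9/(2·5.9245).
Point elasticity E = (dq/dp)·(p/q) = -1.5107 × 35.1/199.951 ≈ -0.27.
|E| < 1, so demand is inelastic at this price.

-0.27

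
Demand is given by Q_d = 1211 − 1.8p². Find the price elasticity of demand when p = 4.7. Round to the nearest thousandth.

At p = 4.7, Q_d = 1171.238.
dQ_d/dp = −2·1.8·p = −16.92.
Point elasticity E = (dQ_d/dp)·(p/Q_d) = -16.92 × 4.7/1171.238 ≈ -0.068.
|E| < 1, so demand is inelastic at this price.

-0.068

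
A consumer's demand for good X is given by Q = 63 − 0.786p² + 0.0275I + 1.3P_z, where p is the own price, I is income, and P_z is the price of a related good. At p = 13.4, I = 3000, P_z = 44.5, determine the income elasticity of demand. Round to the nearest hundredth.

1.33

First evaluate Q: 63 − 0.786(13.4)² + 0.0275(3000) + 1.3(44.5) = 63 − 141.1342 + 82.5 + 57.85 = 62.2158.
∂Q/∂I = +0.0275, so E_I = 0.0275·(3000/62.2158) ≈ 1.33.
E_I > 1: normal good (luxury).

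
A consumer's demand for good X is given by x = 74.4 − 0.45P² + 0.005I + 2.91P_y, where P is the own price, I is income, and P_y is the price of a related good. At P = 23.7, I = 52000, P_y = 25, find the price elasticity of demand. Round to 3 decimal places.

-3.274

At the given point, x = 74.4 − 0.45(23.7)² + 0.005(52000) + 2.91(25) = 74.4 − 252.7605 + 260 + 72.75 = 154.3895.
∂x/∂P = −2·0.45·P = -21.33, so E_p = -21.33·(23.7/154.3895) ≈ -3.274.
|E_p| > 1: demand is elastic.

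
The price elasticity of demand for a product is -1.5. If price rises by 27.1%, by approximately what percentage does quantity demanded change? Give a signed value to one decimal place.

-40.7

%ΔQ ≈ E × %ΔP = (-1.5) × (27.1%) ≈ -40.7%.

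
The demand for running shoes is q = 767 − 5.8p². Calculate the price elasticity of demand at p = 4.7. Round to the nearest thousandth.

At p = 4.7, q = 638.878.
dq/dp = −2·5.8·p = −54.52.
Point elasticity E = (dq/dp)·(p/q) = -54.52 × 4.7/638.878 ≈ -0.401.
|E| < 1, so demand is inelastic at this price.

-0.401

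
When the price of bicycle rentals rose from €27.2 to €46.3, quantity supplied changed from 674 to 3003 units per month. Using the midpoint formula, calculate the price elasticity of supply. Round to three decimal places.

2.437

%ΔQ = (3003 − 674)/[(674 + 3003)/2] = 2329/1838.5 ≈ 1.2668.
%ΔP = (46.3 − 27.2)/[(27.2 + 46.3)/2] = 19.1/36.75 ≈ 0.5197.
Arc elasticity E = %ΔQ/%ΔP ≈ 1.2668/0.5197 ≈ 2.437.
|E| > 1: supply is elastic over this range.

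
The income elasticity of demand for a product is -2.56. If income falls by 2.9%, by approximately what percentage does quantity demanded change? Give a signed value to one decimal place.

7.4

%ΔQ ≈ E × %ΔI = (-2.56) × (-2.9%) ≈ 7.4%.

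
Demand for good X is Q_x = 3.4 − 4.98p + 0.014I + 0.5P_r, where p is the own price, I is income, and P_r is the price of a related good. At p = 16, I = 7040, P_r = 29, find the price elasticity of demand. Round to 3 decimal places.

-2.166

At the given point, Q_x = 3.4 − 4.98(16) + 0.014(7040) + 0.5(29) = 3.4 − 79.68 + 98.56 + 14.5 = 36.78.
∂Q_x/∂p = −4.98, so E_p = (−4.98)·(16/36.78) ≈ -2.166.
|E_p| > 1: demand is elastic.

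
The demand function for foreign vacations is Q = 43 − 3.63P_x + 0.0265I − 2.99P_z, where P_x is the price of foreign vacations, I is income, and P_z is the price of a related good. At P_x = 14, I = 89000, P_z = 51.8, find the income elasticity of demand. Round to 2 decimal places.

1.07

Q = 43 − 3.63(14) + 0.0265(89000) − 2.99(51.8) = 43 − 50.82 + 2358.5 − 154.882 = 2195.798.
∂Q/∂I = +0.0265, so E_I = 0.0265·(89000/2195.798) ≈ 1.07.
E_I > 1: normal good (luxury).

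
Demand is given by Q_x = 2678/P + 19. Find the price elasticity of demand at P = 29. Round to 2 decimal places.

-0.83

At P = 29, Q_x = 111.3448.
dQ_x/dP = −2678/P² = −3.1843.
Point elasticity E = (dQ_x/dP)·(P/Q_x) = -3.1843 × 29/111.3448 ≈ -0.83.
|E| < 1, so demand is inelastic at this price.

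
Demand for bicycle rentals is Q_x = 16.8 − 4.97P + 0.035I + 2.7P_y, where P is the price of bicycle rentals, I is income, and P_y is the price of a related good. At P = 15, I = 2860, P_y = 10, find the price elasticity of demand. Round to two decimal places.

At the given point, Q_x = 16.8 − 4.97(15) + 0.035(2860) + 2.7(10) = 16.8 − 74.55 + 100.1 + 27 = 69.35.
∂Q_x/∂P = −4.97, so E_p = (−4.97)·(15/69.35) ≈ -1.07.
|E_p| > 1: demand is elastic.

-1.07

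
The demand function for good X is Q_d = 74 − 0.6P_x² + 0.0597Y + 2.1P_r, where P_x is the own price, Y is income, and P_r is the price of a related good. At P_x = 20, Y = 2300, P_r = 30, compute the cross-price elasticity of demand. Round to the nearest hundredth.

At the given point, Q_d = 74 − 0.6(20)² + 0.0597(2300) + 2.1(30) = 74 − 240 + 137.31 + 63 = 34.31.
∂Q_d/∂P_r = +2.1, so E_xy = 2.1·(30/34.31) ≈ 1.84.
E_xy > 0: the goods are substitutes.

1.84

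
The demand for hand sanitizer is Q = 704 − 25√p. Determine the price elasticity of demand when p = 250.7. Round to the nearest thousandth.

At p = 250.7, Q = 308.1623.
dQ/dp = −25/(2√p) = −25/(2·15.8335).
Point elasticity E = (dQ/dp)·(p/Q) = -0.7895 × 250.7/308.1623 ≈ -0.642.
|E| < 1, so demand is inelastic at this price.

-0.642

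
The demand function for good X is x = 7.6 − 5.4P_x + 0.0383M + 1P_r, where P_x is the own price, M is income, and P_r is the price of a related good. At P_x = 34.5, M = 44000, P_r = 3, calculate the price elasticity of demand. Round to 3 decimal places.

-0.123

First evaluate x: 7.6 − 5.4(34.5) + 0.0383(44000) + 1(3) = 7.6 − 186.3 + 1685.2 + 3 = 1509.5.
∂x/∂P_x = −5.4, so E_p = (−5.4)·(34.5/1509.5) ≈ -0.123.
|E_p| < 1: demand is inelastic.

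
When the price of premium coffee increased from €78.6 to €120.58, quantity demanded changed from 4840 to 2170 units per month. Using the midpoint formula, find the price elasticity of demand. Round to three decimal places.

-1.807

%Δq = (2170 − 4840)/[(4840 + 2170)/2] = -2670/3505 ≈ -0.7618.
%Δp = (120.58 − 78.6)/[(78.6 + 120.58)/2] = 41.98/99.59 ≈ 0.4215.
Arc elasticity E = %Δq/%Δp ≈ -0.7618/0.4215 ≈ -1.807.
|E| > 1: demand is elastic over this range.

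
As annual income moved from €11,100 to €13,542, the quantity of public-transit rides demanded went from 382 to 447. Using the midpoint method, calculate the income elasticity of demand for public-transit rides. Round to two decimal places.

0.79

%ΔQ = (447 − 382)/[(382+447)/2] = 65/414.5 ≈ 0.1568.
%ΔM = (13,542 − 11,100)/[(11,100+13,542)/2] = 2442/12321 ≈ 0.1982.
E_I = %ΔQ/%ΔM ≈ 0.79.
E_I ∈ (0,1): normal good (necessity).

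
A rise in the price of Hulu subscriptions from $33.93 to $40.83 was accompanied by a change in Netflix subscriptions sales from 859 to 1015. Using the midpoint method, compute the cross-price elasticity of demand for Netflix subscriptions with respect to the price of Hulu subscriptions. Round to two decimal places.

0.90

%ΔQ_x = (1015 − 859)/[(859+1015)/2] = 156/937 ≈ 0.1665.
%ΔP_y = (40.83 − 33.93)/[(33.93+40.83)/2] ≈ 0.1846.
E_xy = 0.1665/0.1846 ≈ 0.90.
E_xy > 0, so Netflix subscriptions and Hulu subscriptions are substitutes.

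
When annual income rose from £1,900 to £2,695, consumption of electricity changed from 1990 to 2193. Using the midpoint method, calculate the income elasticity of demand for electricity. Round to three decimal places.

0.280

%ΔQ = (2193 − 1990)/[(1990+2193)/2] = 203/2091.5 ≈ 0.0971.
%ΔI = (2,695 − 1,900)/[(1,900+2,695)/2] = 795/2297.5 ≈ 0.3460.
E_I = %ΔQ/%ΔI ≈ 0.280.
E_I ∈ (0,1): normal good (necessity).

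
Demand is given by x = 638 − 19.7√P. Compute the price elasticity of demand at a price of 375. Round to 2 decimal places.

At P = 375, x = 256.5111.
dx/dP = −19.7/(2√P) = −19.7/(2·19.3649).
Point elasticity E = (dx/dP)·(P/x) = -0.5087 × 375/256.5111 ≈ -0.74.
|E| < 1, so demand is inelastic at this price.

-0.74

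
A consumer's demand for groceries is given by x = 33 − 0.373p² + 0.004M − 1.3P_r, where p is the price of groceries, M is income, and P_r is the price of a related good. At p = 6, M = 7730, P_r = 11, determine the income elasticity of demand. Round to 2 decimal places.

0.85

First evaluate x: 33 − 0.373(6)² + 0.004(7730) − 1.3(11) = 33 − 13.428 + 30.92 − 14.3 = 36.192.
∂x/∂M = +0.004, so E_I = 0.004·(7730/36.192) ≈ 0.85.
E_I ∈ (0,1): normal good (necessity).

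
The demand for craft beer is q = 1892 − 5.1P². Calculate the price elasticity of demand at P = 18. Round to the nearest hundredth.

At P = 18, q = 239.6.
dq/dP = −2·5.1·P = −183.6.
Point elasticity E = (dq/dP)·(P/q) = -183.6 × 18/239.6 ≈ -13.79.
|E| > 1, so demand is elastic at this price.

-13.79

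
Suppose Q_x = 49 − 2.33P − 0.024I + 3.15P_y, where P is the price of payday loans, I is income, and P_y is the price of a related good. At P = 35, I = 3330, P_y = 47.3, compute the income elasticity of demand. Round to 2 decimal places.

-2.19

Q_x = 49 − 2.33(35) − 0.024(3330) + 3.15(47.3) = 49 − 81.55 − 79.92 + 148.995 = 36.525.
∂Q_x/∂I = −0.024, so E_I = -0.024·(3330/36.525) ≈ -2.19.
E_I < 0: inferior good.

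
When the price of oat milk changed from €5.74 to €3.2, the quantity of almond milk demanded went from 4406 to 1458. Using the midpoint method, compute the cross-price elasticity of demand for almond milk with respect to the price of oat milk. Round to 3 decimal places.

%ΔQ_x = (1458 − 4406)/[(4406+1458)/2] = -2948/2932 ≈ -1.0055.
%ΔP_y = (3.2 − 5.74)/[(5.74+3.2)/2] ≈ -0.5682.
E_xy = -1.0055/-0.5682 ≈ 1.769.
E_xy > 0, so almond milk and oat milk are substitutes.

1.769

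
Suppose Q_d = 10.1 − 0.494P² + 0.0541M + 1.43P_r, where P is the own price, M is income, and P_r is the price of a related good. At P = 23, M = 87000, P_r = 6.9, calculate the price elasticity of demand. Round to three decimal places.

Substituting, Q_d = 10.1 − 0.494(23)² + 0.0541(87000) + 1.43(6.9) = 10.1 − 261.326 + 4706.7 + 9.867 = 4465.341.
∂Q_d/∂P = −2·0.494·P = -22.724, so E_p = -22.724·(23/4465.341) ≈ -0.117.
|E_p| < 1: demand is inelastic.

-0.117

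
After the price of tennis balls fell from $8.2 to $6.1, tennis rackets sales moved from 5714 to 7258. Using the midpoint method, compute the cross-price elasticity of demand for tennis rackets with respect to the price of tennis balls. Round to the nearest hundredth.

-0.81

%ΔQ_x = (7258 − 5714)/[(5714+7258)/2] = 1544/6486 ≈ 0.2381.
%ΔP_y = (6.1 − 8.2)/[(8.2+6.1)/2] ≈ -0.2937.
E_xy = 0.2381/-0.2937 ≈ -0.81.
E_xy < 0, so tennis rackets and tennis balls are complements.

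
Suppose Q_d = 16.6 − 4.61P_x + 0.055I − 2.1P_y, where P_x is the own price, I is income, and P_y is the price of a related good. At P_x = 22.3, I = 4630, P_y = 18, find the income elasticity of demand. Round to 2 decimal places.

1.95

At the given point, Q_d = 16.6 − 4.61(22.3) + 0.055(4630) − 2.1(18) = 16.6 − 102.803 + 254.65 − 37.8 = 130.647.
∂Q_d/∂I = +0.055, so E_I = 0.055·(4630/130.647) ≈ 1.95.
E_I > 1: normal good (luxury).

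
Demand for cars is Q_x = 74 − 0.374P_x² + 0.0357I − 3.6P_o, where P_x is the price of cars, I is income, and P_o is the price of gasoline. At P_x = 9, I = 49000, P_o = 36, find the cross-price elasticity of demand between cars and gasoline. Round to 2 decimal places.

-0.08

Evaluating quantity at (P_x, I, P_o) gives Q_x = 74 − 0.374(9)² + 0.0357(49000) − 3.6(36) = 74 − 30.294 + 1749.3 − 129.6 = 1663.406.
∂Q_x/∂P_o = −3.6, so E_xy = -3.6·(36/1663.406) ≈ -0.08.
E_xy < 0: the goods are complements.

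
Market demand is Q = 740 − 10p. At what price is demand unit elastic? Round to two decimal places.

37.00

For linear demand Q = a − bp, E = −bp/(a − bp). |E| = 1 ⇒ bp = a − bp ⇒ p = a/(2b).
p = 740/(2·10) = 37.00.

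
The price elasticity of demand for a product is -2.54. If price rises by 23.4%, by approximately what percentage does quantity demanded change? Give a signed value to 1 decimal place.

%ΔQ ≈ E × %ΔP = (-2.54) × (23.4%) ≈ -59.4%.

-59.4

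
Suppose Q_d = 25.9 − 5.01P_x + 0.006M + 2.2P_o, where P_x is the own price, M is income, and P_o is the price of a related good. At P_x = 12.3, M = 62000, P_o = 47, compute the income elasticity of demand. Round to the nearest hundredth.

0.85

Q_d = 25.9 − 5.01(12.3) + 0.006(62000) + 2.2(47) = 25.9 − 61.623 + 372 + 103.4 = 439.677.
∂Q_d/∂M = +0.006, so E_I = 0.006·(62000/439.677) ≈ 0.85.
E_I ∈ (0,1): normal good (necessity).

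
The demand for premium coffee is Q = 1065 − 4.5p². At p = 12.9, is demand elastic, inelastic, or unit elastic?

elastic

At p = 12.9, Q = 316.155.
dQ/dp = −2·4.5·p = −116.1.
Point elasticity E = (dQ/dp)·(p/Q) = -116.1 × 12.9/316.155 ≈ -4.737.
|E| ≈ 4.737 > 1, so demand is elastic.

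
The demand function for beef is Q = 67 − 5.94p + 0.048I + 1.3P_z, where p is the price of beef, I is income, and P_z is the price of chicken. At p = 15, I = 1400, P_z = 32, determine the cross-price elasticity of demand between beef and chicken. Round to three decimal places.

0.480

At the given point, Q = 67 − 5.94(15) + 0.048(1400) + 1.3(32) = 67 − 89.1 + 67.2 + 41.6 = 86.7.
∂Q/∂P_z = +1.3, so E_xy = 1.3·(32/86.7) ≈ 0.480.
E_xy > 0: the goods are substitutes.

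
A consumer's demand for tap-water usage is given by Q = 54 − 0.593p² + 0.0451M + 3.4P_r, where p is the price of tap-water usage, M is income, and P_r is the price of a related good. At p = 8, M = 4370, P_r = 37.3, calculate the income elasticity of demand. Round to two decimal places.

0.58

At the given point, Q = 54 − 0.593(8)² + 0.0451(4370) + 3.4(37.3) = 54 − 37.952 + 197.087 + 126.82 = 339.955.
∂Q/∂M = +0.0451, so E_I = 0.0451·(4370/339.955) ≈ 0.58.
E_I ∈ (0,1): normal good (necessity).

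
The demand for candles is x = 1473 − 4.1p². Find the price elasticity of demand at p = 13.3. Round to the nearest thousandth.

At p = 13.3, x = 747.751.
dx/dp = −2·4.1·p = −109.06.
Point elasticity E = (dx/dp)·(p/x) = -109.06 × 13.3/747.751 ≈ -1.940.
|E| > 1, so demand is elastic at this price.

-1.940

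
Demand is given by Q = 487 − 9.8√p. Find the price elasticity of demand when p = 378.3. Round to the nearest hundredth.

At p = 378.3, Q = 296.3906.
dQ/dp = −9.8/(2√p) = −9.8/(2·19.4499).
Point elasticity E = (dQ/dp)·(p/Q) = -0.2519 × 378.3/296.3906 ≈ -0.32.
|E| < 1, so demand is inelastic at this price.

-0.32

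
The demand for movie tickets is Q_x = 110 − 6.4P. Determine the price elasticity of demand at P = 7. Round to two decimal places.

-0.69

At P = 7, Q_x = 65.2.
dQ_x/dP = −6.4.
Point elasticity E = (dQ_x/dP)·(P/Q_x) = -6.4 × 7/65.2 ≈ -0.69.
|E| < 1, so demand is inelastic at this price.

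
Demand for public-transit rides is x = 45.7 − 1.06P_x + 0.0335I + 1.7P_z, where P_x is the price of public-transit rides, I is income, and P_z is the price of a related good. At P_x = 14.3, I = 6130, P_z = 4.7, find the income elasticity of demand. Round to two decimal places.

x = 45.7 − 1.06(14.3) + 0.0335(6130) + 1.7(4.7) = 45.7 − 15.158 + 205.355 + 7.99 = 243.887.
∂x/∂I = +0.0335, so E_I = 0.0335·(6130/243.887) ≈ 0.84.
E_I ∈ (0,1): normal good (necessity).

0.84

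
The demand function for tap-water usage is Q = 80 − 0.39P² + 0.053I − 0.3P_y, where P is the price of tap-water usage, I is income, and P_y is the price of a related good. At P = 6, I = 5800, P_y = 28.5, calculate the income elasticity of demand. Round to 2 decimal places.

0.84

First evaluate Q: 80 − 0.39(6)² + 0.053(5800) − 0.3(28.5) = 80 − 14.04 + 307.4 − 8.55 = 364.81.
∂Q/∂I = +0.053, so E_I = 0.053·(5800/364.81) ≈ 0.84.
E_I ∈ (0,1): normal good (necessity).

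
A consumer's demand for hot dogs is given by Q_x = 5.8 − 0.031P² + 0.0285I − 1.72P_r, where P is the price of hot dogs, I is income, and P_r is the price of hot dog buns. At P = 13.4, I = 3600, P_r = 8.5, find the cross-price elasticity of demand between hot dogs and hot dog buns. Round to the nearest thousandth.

-0.166

Evaluating quantity at (P, I, P_r) gives Q_x = 5.8 − 0.031(13.4)² + 0.0285(3600) − 1.72(8.5) = 5.8 − 5.5664 + 102.6 − 14.62 = 88.2136.
∂Q_x/∂P_r = −1.72, so E_xy = -1.72·(8.5/88.2136) ≈ -0.166.
E_xy < 0: the goods are complements.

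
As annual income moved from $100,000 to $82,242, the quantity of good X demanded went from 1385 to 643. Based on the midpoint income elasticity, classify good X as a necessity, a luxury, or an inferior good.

%ΔQ = (643 − 1385)/[(1385+643)/2] = -742/1014 ≈ -0.7318.
%ΔI = (82,242 − 100,000)/[(100,000+82,242)/2] = -17758/91121 ≈ -0.1949.
E_I = %ΔQ/%ΔI ≈ 3.755.
E_I > 1: normal good (luxury).

luxury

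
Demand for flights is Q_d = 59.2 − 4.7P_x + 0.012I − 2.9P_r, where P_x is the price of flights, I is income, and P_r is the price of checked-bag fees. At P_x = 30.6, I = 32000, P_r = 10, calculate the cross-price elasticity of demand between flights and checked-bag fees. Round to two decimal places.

First evaluate Q_d: 59.2 − 4.7(30.6) + 0.012(32000) − 2.9(10) = 59.2 − 143.82 + 384 − 29 = 270.38.
∂Q_d/∂P_r = −2.9, so E_xy = -2.9·(10/270.38) ≈ -0.11.
E_xy < 0: the goods are complements.

-0.11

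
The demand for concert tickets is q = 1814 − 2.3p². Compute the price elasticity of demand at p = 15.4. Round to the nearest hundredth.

-0.86

At p = 15.4, q = 1268.532.
dq/dp = −2·2.3·p = −70.84.
Point elasticity E = (dq/dp)·(p/q) = -70.84 × 15.4/1268.532 ≈ -0.86.
|E| < 1, so demand is inelastic at this price.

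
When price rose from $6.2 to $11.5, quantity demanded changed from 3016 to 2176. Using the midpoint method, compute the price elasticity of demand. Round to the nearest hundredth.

-0.54

%ΔQ = (2176 − 3016)/[(3016 + 2176)/2] = -840/2596 ≈ -0.3236.
%Δp = (11.5 − 6.2)/[(6.2 + 11.5)/2] = 5.3/8.85 ≈ 0.5989.
Arc elasticity E = %ΔQ/%Δp ≈ -0.3236/0.5989 ≈ -0.54.
|E| < 1: demand is inelastic over this range.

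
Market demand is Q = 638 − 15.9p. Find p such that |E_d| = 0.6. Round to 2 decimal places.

15.05

Set −bp/(a − bp) = −0.6 ⇒ bp = 0.6(a − bp) ⇒ bp(1+0.6) = 0.6·a.
p = 0.6·638/(15.9·1.6) ≈ 15.05.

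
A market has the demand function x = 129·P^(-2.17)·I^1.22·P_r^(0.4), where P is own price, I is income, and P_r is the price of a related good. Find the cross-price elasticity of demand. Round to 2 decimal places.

For a Cobb–Douglas (constant-elasticity) form x = A·P_r^α·…, the elasticity with respect to P_r equals the exponent α at every point.
Here the exponent on P_r is 0.4, so the cross-price elasticity of demand is 0.40.

0.40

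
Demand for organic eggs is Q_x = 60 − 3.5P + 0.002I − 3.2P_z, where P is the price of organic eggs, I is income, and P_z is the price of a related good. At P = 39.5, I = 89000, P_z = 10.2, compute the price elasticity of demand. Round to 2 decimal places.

At the given point, Q_x = 60 − 3.5(39.5) + 0.002(89000) − 3.2(10.2) = 60 − 138.25 + 178 − 32.64 = 67.11.
∂Q_x/∂P = −3.5, so E_p = (−3.5)·(39.5/67.11) ≈ -2.06.
|E_p| > 1: demand is elastic.

-2.06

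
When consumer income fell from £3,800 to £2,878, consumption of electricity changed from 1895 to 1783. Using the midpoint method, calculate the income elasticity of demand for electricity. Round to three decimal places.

0.221

%ΔQ = (1783 − 1895)/[(1895+1783)/2] = -112/1839 ≈ -0.0609.
%ΔY = (2,878 − 3,800)/[(3,800+2,878)/2] = -922/3339 ≈ -0.2761.
E_I = %ΔQ/%ΔY ≈ 0.221.
E_I ∈ (0,1): normal good (necessity).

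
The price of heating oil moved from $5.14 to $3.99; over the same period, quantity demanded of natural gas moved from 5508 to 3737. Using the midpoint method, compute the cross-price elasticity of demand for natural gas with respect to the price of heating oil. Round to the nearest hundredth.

1.52

%ΔQ_x = (3737 − 5508)/[(5508+3737)/2] = -1771/4622.5 ≈ -0.3831.
%ΔP_y = (3.99 − 5.14)/[(5.14+3.99)/2] ≈ -0.2519.
E_xy = -0.3831/-0.2519 ≈ 1.52.
E_xy > 0, so natural gas and heating oil are substitutes.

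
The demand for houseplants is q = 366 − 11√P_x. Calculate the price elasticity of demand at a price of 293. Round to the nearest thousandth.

-0.530

At P_x = 293, q = 177.7103.
dq/dP_x = −11/(2√P_x) = −11/(2·17.1172).
Point elasticity E = (dq/dP_x)·(P_x/q) = -0.3213 × 293/177.7103 ≈ -0.530.
|E| < 1, so demand is inelastic at this price.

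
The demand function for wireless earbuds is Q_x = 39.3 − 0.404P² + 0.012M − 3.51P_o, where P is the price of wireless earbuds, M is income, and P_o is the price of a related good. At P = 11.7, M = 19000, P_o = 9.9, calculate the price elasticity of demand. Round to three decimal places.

Q_x = 39.3 − 0.404(11.7)² + 0.012(19000) − 3.51(9.9) = 39.3 − 55.3036 + 228 − 34.749 = 177.2474.
∂Q_x/∂P = −2·0.404·P = -9.4536, so E_p = -9.4536·(11.7/177.2474) ≈ -0.624.
|E_p| < 1: demand is inelastic.

-0.624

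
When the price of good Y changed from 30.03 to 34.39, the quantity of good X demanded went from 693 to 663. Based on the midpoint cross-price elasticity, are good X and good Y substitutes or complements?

complements

%ΔQ_x = (663 − 693)/[(693+663)/2] = -30/678 ≈ -0.0442.
%ΔP_y = (34.39 − 30.03)/[(30.03+34.39)/2] ≈ 0.1354.
E_xy = -0.0442/0.1354 ≈ -0.327.
E_xy < 0, so the goods are complements.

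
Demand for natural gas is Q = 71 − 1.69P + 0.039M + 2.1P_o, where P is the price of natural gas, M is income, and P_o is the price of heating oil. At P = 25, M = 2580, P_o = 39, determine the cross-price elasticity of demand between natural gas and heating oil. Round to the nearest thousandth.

At the given point, Q = 71 − 1.69(25) + 0.039(2580) + 2.1(39) = 71 − 42.25 + 100.62 + 81.9 = 211.27.
∂Q/∂P_o = +2.1, so E_xy = 2.1·(39/211.27) ≈ 0.388.
E_xy > 0: the goods are substitutes.

0.388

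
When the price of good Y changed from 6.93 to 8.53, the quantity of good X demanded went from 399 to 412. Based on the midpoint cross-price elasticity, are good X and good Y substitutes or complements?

%ΔQ_x = (412 − 399)/[(399+412)/2] = 13/405.5 ≈ 0.0321.
%ΔP_y = (8.53 − 6.93)/[(6.93+8.53)/2] ≈ 0.2070.
E_xy = 0.0321/0.2070 ≈ 0.155.
E_xy > 0, so the goods are substitutes.

substitutes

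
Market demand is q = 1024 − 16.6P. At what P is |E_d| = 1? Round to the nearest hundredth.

For linear demand q = a − bP, E = −bP/(a − bP). |E| = 1 ⇒ bP = a − bP ⇒ P = a/(2b).
P = 1024/(2·16.6) ≈ 30.84.

30.84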